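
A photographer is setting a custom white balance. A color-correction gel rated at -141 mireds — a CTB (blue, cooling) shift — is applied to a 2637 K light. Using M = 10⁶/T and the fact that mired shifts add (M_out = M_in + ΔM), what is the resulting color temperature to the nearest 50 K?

4200 K

M_in = 10⁶/2637 = 379.22 mireds.
M_out = 379.22 + (-141) = 238.22 mireds.
T_out = 10⁶/238.22 = 4197.8 K → 4200 K.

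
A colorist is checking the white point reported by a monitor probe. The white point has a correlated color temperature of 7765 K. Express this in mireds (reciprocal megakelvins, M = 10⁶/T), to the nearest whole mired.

129 mireds

M = 10⁶ / 7765 = 128.783 → 129 mireds.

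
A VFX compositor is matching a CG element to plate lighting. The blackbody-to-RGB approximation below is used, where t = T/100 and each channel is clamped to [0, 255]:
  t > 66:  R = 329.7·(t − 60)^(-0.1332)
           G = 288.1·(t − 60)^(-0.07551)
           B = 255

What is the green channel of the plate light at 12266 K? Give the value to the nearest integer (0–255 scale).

t = 12266/100 = 122.66; the t > 66 branch applies.
G = 288.1·(122.66 − 60)^(-0.07551) = 288.1·62.66^(-0.07551) = 288.1·0.73166 = 210.791.
Rounded: 211.

211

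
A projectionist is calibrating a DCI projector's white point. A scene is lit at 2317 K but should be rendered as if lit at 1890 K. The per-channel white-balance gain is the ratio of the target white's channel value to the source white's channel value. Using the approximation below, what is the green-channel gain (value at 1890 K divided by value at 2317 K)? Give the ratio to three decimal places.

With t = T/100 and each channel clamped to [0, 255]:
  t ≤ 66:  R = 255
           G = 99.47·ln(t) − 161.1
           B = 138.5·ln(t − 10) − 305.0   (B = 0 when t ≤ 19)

At 2317 K (t = 23.17):
  G = 99.47·ln 23.17 − 161.1 = 99.47·3.1429 − 161.1 = 151.520.
At 1890 K (t = 18.9):
  G = 99.47·ln 18.9 − 161.1 = 99.47·2.9392 − 161.1 = 131.258.
Gain = 131.258 / 151.520 = 0.8663 → 0.866.

0.866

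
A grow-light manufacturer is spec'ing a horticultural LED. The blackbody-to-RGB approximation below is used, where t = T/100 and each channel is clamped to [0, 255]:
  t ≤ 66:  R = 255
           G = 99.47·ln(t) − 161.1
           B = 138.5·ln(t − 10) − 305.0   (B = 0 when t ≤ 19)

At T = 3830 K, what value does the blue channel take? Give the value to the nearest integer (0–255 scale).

158

t = 3830/100 = 38.3; the t ≤ 66 branch applies.
B = 138.5·ln(38.3 − 10) − 305.0 = 138.5·ln 28.3 − 305.0 = 138.5·3.3429 − 305.0 = 157.986.
Rounded: 158.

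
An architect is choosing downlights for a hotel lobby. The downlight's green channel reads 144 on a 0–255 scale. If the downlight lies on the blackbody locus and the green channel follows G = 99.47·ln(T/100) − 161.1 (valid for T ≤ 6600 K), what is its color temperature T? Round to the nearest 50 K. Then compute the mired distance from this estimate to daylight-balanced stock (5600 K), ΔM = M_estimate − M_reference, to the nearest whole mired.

ln t = (144 + 161.1) / 99.47 = 3.0673.
t = e^3.0673 = 21.483.
T = 100·t = 2148 K → 2150 K to the nearest 50 K.
M_estimate = 10⁶/2150 = 465.12; M_reference = 10⁶/5600 = 178.57.
ΔM = 465.12 − 178.57 = 286.54 → +287 mireds.

+287 mireds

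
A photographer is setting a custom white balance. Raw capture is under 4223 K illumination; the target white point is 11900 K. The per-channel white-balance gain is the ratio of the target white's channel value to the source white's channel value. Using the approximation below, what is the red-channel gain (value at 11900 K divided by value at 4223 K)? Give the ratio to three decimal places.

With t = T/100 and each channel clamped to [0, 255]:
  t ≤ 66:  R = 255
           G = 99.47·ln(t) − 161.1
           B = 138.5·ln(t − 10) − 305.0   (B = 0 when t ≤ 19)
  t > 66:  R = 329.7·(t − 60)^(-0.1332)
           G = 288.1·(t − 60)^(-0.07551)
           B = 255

At 4223 K (t = 42.23):
  R = 255 by definition for t ≤ 66.
At 11900 K (t = 119):
  R = 329.7·(119 − 60)^(-0.1332) = 329.7·59^(-0.1332) = 329.7·0.58093 = 191.532.
Gain = 191.532 / 255.000 = 0.7511 → 0.751.

0.751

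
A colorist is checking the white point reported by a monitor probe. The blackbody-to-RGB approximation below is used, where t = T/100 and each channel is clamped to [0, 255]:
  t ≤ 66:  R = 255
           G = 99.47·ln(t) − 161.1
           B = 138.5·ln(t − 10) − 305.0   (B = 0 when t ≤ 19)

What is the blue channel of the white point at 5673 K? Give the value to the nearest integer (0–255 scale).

227

t = 5673/100 = 56.73; the t ≤ 66 branch applies.
B = 138.5·ln(56.73 − 10) − 305.0 = 138.5·ln 46.73 − 305.0 = 138.5·3.8444 − 305.0 = 227.448.
Rounded: 227.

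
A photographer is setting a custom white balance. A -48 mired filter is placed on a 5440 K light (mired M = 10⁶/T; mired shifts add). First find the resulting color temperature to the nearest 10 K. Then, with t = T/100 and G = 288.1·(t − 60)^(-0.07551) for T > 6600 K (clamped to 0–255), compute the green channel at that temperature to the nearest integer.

237

M_in = 10⁶/5440 = 183.82; M_out = 183.82 + (-48) = 135.82.
T_out = 10⁶/135.82 = 7362.5 K → 7360 K; t = 73.6.
G = 288.1·(73.6 − 60)^(-0.07551) = 288.1·13.6^(-0.07551) = 288.1·0.82112 = 236.565.
Rounded: 237.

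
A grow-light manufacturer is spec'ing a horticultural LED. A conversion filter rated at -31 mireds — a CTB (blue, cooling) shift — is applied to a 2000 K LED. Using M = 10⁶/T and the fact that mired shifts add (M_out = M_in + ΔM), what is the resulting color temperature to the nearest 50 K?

M_in = 10⁶/2000 = 500.00 mireds.
M_out = 500.00 + (-31) = 469.00 mireds.
T_out = 10⁶/469.00 = 2132.2 K → 2150 K.

2150 K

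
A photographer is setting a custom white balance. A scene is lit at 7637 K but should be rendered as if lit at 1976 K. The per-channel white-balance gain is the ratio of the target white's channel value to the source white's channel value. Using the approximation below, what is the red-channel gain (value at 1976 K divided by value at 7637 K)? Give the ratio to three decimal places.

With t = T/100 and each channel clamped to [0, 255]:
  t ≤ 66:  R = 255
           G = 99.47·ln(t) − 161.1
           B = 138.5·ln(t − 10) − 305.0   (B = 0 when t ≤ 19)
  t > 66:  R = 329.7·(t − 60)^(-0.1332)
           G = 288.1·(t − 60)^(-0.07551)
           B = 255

At 7637 K (t = 76.37):
  R = 329.7·(76.37 − 60)^(-0.1332) = 329.7·16.37^(-0.1332) = 329.7·0.68911 = 227.200.
At 1976 K (t = 19.76):
  R = 255 by definition for t ≤ 66.
Gain = 255.000 / 227.200 = 1.1224 → 1.122.

1.122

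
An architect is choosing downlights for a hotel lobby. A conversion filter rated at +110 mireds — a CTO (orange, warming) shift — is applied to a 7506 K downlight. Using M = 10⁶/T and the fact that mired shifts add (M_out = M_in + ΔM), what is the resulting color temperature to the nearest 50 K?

4100 K

M_in = 10⁶/7506 = 133.23 mireds.
M_out = 133.23 + (+110) = 243.23 mireds.
T_out = 10⁶/243.23 = 4111.4 K → 4100 K.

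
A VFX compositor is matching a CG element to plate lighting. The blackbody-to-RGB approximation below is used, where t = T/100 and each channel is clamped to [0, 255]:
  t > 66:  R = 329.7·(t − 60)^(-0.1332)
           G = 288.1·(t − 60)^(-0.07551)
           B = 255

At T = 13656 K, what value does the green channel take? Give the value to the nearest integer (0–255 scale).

208

t = 13656/100 = 136.56; the t > 66 branch applies.
G = 288.1·(136.56 − 60)^(-0.07551) = 288.1·76.56^(-0.07551) = 288.1·0.72067 = 207.626.
Rounded: 208.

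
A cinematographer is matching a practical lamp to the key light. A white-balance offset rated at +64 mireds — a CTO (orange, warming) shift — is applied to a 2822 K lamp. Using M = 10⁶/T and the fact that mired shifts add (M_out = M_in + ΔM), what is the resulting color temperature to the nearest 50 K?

M_in = 10⁶/2822 = 354.36 mireds.
M_out = 354.36 + (+64) = 418.36 mireds.
T_out = 10⁶/418.36 = 2390.3 K → 2400 K.

2400 K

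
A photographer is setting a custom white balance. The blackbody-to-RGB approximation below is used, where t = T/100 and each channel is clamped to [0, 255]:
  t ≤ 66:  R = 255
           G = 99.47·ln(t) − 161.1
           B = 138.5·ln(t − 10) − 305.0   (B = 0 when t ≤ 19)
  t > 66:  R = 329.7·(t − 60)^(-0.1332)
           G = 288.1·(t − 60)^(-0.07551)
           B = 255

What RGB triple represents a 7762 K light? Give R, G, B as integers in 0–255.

R=225, G=232, B=255

t = 7762/100 = 77.62; the t > 66 branch applies.
R = 329.7·(77.62 − 60)^(-0.1332) = 329.7·17.62^(-0.1332) = 329.7·0.68239 = 224.984.
G = 288.1·(77.62 − 60)^(-0.07551) = 288.1·17.62^(-0.07551) = 288.1·0.80522 = 231.984.
B = 255 by definition for t > 66.
Rounded: (225, 232, 255).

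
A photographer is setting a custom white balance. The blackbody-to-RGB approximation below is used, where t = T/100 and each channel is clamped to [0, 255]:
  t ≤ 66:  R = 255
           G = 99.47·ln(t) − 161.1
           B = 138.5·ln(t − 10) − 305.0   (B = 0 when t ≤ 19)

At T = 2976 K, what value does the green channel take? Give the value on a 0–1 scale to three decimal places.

t = 2976/100 = 29.76; the t ≤ 66 branch applies.
G = 99.47·ln 29.76 − 161.1 = 99.47·3.3932 − 161.1 = 176.418.
On a 0–1 scale: 176.418/255 = 0.6918 → 0.692.

0.692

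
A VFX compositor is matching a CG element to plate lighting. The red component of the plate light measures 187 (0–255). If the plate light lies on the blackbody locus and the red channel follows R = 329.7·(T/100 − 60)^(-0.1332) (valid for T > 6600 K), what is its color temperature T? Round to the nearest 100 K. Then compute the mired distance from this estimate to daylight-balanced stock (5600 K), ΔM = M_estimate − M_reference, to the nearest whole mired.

-102 mireds

(t − 60)^(-0.1332) = 187/329.7 = 0.56718.
t − 60 = 0.56718^(1/-0.1332) = 0.56718^(-7.508) = 70.620, so t = 130.620.
T = 100·t = 13062 K → 13100 K to the nearest 100 K.
M_estimate = 10⁶/13100 = 76.34; M_reference = 10⁶/5600 = 178.57.
ΔM = 76.34 − 178.57 = -102.24 → -102 mireds.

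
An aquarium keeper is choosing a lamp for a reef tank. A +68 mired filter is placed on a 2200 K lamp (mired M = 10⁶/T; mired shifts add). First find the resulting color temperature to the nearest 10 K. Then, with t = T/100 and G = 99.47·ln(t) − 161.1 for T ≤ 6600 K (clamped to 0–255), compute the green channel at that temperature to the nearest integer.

132

M_in = 10⁶/2200 = 454.55; M_out = 454.55 + (+68) = 522.55.
T_out = 10⁶/522.55 = 1913.7 K → 1910 K; t = 19.1.
G = 99.47·ln 19.1 − 161.1 = 99.47·2.9497 − 161.1 = 132.305.
Rounded: 132.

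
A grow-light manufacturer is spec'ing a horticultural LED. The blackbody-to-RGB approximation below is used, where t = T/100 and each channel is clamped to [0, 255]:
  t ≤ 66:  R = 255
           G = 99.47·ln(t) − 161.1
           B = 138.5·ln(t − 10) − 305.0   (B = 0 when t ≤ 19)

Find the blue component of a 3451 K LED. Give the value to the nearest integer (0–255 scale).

t = 3451/100 = 34.51; the t ≤ 66 branch applies.
B = 138.5·ln(34.51 − 10) − 305.0 = 138.5·ln 24.51 − 305.0 = 138.5·3.1991 − 305.0 = 138.073.
Rounded: 138.

138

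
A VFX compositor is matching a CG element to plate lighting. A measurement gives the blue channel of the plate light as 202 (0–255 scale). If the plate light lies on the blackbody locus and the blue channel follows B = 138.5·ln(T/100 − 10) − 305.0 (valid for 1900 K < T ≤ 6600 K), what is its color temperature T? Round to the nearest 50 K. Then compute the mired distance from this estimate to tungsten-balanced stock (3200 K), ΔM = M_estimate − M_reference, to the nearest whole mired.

ln(t − 10) = (202 + 305.0) / 138.5 = 3.6606.
t − 10 = e^3.6606 = 38.887, so t = 48.887.
T = 100·t = 4889 K → 4900 K to the nearest 50 K.
M_estimate = 10⁶/4900 = 204.08; M_reference = 10⁶/3200 = 312.50.
ΔM = 204.08 − 312.50 = -108.42 → -108 mireds.

-108 mireds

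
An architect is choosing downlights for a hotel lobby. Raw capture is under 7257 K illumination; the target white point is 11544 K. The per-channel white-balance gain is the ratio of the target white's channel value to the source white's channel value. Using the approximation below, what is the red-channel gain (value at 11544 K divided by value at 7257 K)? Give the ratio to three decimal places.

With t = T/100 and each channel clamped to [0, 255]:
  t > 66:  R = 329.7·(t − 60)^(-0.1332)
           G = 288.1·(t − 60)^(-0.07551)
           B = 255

At 7257 K (t = 72.57):
  R = 329.7·(72.57 − 60)^(-0.1332) = 329.7·12.57^(-0.1332) = 329.7·0.71379 = 235.336.
At 11544 K (t = 115.44):
  R = 329.7·(115.44 − 60)^(-0.1332) = 329.7·55.44^(-0.1332) = 329.7·0.58576 = 193.126.
Gain = 193.126 / 235.336 = 0.8206 → 0.821.

0.821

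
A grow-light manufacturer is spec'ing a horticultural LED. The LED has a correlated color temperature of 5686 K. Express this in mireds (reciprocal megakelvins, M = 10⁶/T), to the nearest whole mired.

176 mireds

M = 10⁶ / 5686 = 175.871 → 176 mireds.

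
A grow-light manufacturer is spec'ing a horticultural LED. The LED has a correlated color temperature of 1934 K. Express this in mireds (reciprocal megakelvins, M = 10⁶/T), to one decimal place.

M = 10⁶ / 1934 = 517.063 → 517.1 mireds.

517.1 mireds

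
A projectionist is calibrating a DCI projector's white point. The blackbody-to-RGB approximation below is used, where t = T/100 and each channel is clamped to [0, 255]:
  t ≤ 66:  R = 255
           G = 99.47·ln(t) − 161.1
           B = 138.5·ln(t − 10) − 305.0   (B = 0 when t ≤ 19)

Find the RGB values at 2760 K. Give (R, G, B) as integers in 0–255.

t = 2760/100 = 27.6; the t ≤ 66 branch applies.
R = 255 by definition for t ≤ 66.
G = 99.47·ln 27.6 − 161.1 = 99.47·3.3178 − 161.1 = 168.923.
B = 138.5·ln(27.6 − 10) − 305.0 = 138.5·ln 17.6 − 305.0 = 138.5·2.8679 − 305.0 = 92.204.
Rounded: (255, 169, 92).

(255, 169, 92)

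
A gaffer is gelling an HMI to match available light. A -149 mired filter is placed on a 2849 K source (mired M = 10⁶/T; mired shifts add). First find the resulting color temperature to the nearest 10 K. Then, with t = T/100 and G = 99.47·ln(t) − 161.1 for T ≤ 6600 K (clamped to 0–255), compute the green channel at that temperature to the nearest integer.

227

M_in = 10⁶/2849 = 351.00; M_out = 351.00 + (-149) = 202.00.
T_out = 10⁶/202.00 = 4950.5 K → 4950 K; t = 49.5.
G = 99.47·ln 49.5 − 161.1 = 99.47·3.9020 − 161.1 = 227.029.
Rounded: 227.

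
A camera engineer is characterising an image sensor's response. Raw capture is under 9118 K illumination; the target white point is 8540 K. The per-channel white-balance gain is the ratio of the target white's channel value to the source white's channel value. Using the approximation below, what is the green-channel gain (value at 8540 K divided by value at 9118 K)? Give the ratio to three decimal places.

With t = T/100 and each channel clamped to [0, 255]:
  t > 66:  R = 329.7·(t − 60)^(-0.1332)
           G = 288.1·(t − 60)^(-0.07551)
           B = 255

1.016

At 9118 K (t = 91.18):
  G = 288.1·(91.18 − 60)^(-0.07551) = 288.1·31.18^(-0.07551) = 288.1·0.77125 = 222.198.
At 8540 K (t = 85.4):
  G = 288.1·(85.4 − 60)^(-0.07551) = 288.1·25.4^(-0.07551) = 288.1·0.78329 = 225.665.
Gain = 225.665 / 222.198 = 1.0156 → 1.016.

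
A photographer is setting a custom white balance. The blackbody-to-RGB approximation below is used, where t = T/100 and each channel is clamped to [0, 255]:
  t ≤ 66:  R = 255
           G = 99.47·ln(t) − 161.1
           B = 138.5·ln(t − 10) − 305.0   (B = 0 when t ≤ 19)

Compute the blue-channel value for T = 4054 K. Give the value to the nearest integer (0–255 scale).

169

t = 4054/100 = 40.54; the t ≤ 66 branch applies.
B = 138.5·ln(40.54 − 10) − 305.0 = 138.5·ln 30.54 − 305.0 = 138.5·3.4190 − 305.0 = 168.537.
Rounded: 169.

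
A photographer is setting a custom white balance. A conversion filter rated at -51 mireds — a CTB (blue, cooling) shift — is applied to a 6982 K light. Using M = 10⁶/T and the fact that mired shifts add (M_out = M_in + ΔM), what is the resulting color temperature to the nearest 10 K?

M_in = 10⁶/6982 = 143.23 mireds.
M_out = 143.23 + (-51) = 92.23 mireds.
T_out = 10⁶/92.23 = 10843.0 K → 10840 K.

10840 K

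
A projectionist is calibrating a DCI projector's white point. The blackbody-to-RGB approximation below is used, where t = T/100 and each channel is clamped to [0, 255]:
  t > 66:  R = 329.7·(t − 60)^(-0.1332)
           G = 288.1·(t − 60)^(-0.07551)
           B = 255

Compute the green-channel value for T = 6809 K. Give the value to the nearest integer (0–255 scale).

t = 6809/100 = 68.09; the t > 66 branch applies.
G = 288.1·(68.09 − 60)^(-0.07551) = 288.1·8.09^(-0.07551) = 288.1·0.85397 = 246.028.
Rounded: 246.

246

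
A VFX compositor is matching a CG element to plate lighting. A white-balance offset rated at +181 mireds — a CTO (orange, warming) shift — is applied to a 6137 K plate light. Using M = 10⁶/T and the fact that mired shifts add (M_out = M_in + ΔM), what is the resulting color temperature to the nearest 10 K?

2910 K

M_in = 10⁶/6137 = 162.95 mireds.
M_out = 162.95 + (+181) = 343.95 mireds.
T_out = 10⁶/343.95 = 2907.4 K → 2910 K.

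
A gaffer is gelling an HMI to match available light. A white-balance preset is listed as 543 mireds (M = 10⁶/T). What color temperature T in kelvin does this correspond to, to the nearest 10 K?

1840 K

T = 10⁶ / 543 = 1841.62 K → 1840 K.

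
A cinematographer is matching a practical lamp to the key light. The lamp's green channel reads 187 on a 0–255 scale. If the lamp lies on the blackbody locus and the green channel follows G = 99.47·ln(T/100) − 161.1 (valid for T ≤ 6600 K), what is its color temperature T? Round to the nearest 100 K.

3300 K

ln t = (187 + 161.1) / 99.47 = 3.4995.
t = e^3.4995 = 33.100.
T = 100·t = 3310 K → 3300 K to the nearest 100 K.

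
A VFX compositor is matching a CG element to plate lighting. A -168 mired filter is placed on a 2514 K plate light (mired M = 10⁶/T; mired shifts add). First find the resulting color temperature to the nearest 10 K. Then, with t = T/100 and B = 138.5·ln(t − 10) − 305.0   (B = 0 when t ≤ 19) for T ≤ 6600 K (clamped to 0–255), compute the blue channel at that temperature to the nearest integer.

M_in = 10⁶/2514 = 397.77; M_out = 397.77 + (-168) = 229.77.
T_out = 10⁶/229.77 = 4352.1 K → 4350 K; t = 43.5.
B = 138.5·ln(43.5 − 10) − 305.0 = 138.5·ln 33.5 − 305.0 = 138.5·3.5115 − 305.0 = 181.349.
Rounded: 181.

181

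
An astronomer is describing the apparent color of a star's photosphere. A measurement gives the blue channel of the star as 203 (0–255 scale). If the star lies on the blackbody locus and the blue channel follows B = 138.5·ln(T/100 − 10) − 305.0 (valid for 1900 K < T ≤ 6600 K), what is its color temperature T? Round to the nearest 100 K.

4900 K

ln(t − 10) = (203 + 305.0) / 138.5 = 3.6679.
t − 10 = e^3.6679 = 39.168, so t = 49.168.
T = 100·t = 4917 K → 4900 K to the nearest 100 K.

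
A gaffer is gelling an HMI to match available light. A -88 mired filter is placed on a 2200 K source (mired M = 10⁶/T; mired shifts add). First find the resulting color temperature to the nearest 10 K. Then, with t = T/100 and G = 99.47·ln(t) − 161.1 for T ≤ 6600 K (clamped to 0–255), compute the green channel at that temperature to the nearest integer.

M_in = 10⁶/2200 = 454.55; M_out = 454.55 + (-88) = 366.55.
T_out = 10⁶/366.55 = 2728.2 K → 2730 K; t = 27.3.
G = 99.47·ln 27.3 − 161.1 = 99.47·3.3069 − 161.1 = 167.836.
Rounded: 168.

168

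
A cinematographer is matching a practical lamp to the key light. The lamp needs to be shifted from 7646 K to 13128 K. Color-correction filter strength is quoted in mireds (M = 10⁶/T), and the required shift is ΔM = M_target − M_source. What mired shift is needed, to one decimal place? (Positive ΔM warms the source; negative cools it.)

-54.6 mireds

M_source = 10⁶/7646 = 130.787; M_target = 10⁶/13128 = 76.173.
ΔM = 76.173 − 130.787 = -54.614 → -54.6 mireds, a cooling shift.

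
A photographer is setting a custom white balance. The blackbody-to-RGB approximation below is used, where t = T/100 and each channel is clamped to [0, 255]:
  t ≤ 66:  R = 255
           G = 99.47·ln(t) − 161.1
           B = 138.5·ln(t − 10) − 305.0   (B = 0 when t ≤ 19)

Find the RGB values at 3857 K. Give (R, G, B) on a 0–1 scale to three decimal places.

t = 3857/100 = 38.57; the t ≤ 66 branch applies.
R = 255 by definition for t ≤ 66.
G = 99.47·ln 38.57 − 161.1 = 99.47·3.6525 − 161.1 = 202.212.
B = 138.5·ln(38.57 − 10) − 305.0 = 138.5·ln 28.57 − 305.0 = 138.5·3.3524 − 305.0 = 159.301.
Dividing each by 255: (1.0000, 0.7930, 0.6247) → (1.000, 0.793, 0.625).

(1.000, 0.793, 0.625)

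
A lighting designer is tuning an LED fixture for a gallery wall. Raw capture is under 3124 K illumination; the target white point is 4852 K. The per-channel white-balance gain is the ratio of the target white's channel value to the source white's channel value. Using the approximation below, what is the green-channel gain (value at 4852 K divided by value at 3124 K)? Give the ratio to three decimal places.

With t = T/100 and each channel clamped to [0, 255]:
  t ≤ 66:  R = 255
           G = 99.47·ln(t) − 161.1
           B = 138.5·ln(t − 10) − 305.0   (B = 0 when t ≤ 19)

1.242

At 3124 K (t = 31.24):
  G = 99.47·ln 31.24 − 161.1 = 99.47·3.4417 − 161.1 = 181.246.
At 4852 K (t = 48.52):
  G = 99.47·ln 48.52 − 161.1 = 99.47·3.8820 − 161.1 = 225.040.
Gain = 225.040 / 181.246 = 1.2416 → 1.242.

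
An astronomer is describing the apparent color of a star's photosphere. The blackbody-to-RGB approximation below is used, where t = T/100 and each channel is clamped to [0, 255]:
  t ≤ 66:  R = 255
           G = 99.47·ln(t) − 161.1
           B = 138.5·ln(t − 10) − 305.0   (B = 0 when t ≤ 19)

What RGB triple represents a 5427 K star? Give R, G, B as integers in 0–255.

t = 5427/100 = 54.27; the t ≤ 66 branch applies.
R = 255 by definition for t ≤ 66.
G = 99.47·ln 54.27 − 161.1 = 99.47·3.9940 − 161.1 = 236.180.
B = 138.5·ln(54.27 − 10) − 305.0 = 138.5·ln 44.27 − 305.0 = 138.5·3.7903 − 305.0 = 219.958.
Rounded: (255, 236, 220).

R=255, G=236, B=220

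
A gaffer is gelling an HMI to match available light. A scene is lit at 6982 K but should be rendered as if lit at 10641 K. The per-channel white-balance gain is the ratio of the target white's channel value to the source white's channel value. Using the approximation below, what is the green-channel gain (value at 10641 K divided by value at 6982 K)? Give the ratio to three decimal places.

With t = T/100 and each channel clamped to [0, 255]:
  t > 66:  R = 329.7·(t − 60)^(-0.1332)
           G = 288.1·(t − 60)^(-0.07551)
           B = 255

At 6982 K (t = 69.82):
  G = 288.1·(69.82 − 60)^(-0.07551) = 288.1·9.82^(-0.07551) = 288.1·0.84156 = 242.454.
At 10641 K (t = 106.41):
  G = 288.1·(106.41 − 60)^(-0.07551) = 288.1·46.41^(-0.07551) = 288.1·0.74844 = 215.624.
Gain = 215.624 / 242.454 = 0.8893 → 0.889.

0.889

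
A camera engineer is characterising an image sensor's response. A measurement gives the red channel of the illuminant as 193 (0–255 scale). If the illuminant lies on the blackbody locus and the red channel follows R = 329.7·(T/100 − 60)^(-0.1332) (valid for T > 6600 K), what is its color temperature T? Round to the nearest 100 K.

11600 K

(t − 60)^(-0.1332) = 193/329.7 = 0.58538.
t − 60 = 0.58538^(1/-0.1332) = 0.58538^(-7.508) = 55.713, so t = 115.713.
T = 100·t = 11571 K → 11600 K to the nearest 100 K.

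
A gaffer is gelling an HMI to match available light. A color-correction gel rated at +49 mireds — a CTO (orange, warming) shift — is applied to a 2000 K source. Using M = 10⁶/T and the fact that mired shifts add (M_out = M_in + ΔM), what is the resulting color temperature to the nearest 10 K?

M_in = 10⁶/2000 = 500.00 mireds.
M_out = 500.00 + (+49) = 549.00 mireds.
T_out = 10⁶/549.00 = 1821.5 K → 1820 K.

1820 K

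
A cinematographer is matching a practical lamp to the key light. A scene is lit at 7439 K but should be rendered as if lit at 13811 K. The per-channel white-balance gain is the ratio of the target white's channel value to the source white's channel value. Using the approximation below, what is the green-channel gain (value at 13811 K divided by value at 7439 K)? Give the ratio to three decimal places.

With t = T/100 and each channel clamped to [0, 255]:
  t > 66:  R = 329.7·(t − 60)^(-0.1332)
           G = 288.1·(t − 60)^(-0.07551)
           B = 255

At 7439 K (t = 74.39):
  G = 288.1·(74.39 − 60)^(-0.07551) = 288.1·14.39^(-0.07551) = 288.1·0.81763 = 235.558.
At 13811 K (t = 138.11):
  G = 288.1·(138.11 − 60)^(-0.07551) = 288.1·78.11^(-0.07551) = 288.1·0.71958 = 207.312.
Gain = 207.312 / 235.558 = 0.8801 → 0.880.

0.880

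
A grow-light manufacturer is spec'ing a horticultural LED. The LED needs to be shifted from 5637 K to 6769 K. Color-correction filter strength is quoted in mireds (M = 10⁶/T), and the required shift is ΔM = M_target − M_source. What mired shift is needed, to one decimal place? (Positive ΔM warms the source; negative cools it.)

-29.7 mireds

M_source = 10⁶/5637 = 177.399; M_target = 10⁶/6769 = 147.732.
ΔM = 147.732 − 177.399 = -29.667 → -29.7 mireds, a cooling shift.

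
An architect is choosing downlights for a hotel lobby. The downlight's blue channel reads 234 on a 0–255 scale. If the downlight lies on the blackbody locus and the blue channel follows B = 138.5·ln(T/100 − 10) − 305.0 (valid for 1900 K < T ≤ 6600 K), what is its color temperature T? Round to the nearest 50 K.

5900 K

ln(t − 10) = (234 + 305.0) / 138.5 = 3.8917.
t − 10 = e^3.8917 = 48.994, so t = 58.994.
T = 100·t = 5899 K → 5900 K to the nearest 50 K.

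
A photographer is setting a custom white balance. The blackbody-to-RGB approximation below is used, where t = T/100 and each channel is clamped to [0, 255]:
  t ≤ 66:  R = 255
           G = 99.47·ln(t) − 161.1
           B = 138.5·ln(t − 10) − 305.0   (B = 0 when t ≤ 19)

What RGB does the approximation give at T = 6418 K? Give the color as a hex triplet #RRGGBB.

#FFFDF8

t = 6418/100 = 64.18; the t ≤ 66 branch applies.
R = 255 by definition for t ≤ 66.
G = 99.47·ln 64.18 − 161.1 = 99.47·4.1617 − 161.1 = 252.863.
B = 138.5·ln(64.18 − 10) − 305.0 = 138.5·ln 54.18 − 305.0 = 138.5·3.9923 − 305.0 = 247.935.
Rounded: (255, 253, 248).
In hex: #FFFDF8.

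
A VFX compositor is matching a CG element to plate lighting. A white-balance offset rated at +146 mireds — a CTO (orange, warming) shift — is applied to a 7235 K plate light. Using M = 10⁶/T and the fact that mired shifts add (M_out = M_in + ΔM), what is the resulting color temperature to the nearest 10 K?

3520 K

M_in = 10⁶/7235 = 138.22 mireds.
M_out = 138.22 + (+146) = 284.22 mireds.
T_out = 10⁶/284.22 = 3518.4 K → 3520 K.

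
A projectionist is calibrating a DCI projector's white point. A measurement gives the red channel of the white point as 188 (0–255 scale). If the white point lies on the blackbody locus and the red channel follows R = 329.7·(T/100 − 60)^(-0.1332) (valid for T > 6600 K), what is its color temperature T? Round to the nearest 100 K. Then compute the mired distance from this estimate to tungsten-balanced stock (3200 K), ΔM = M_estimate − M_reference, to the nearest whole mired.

(t − 60)^(-0.1332) = 188/329.7 = 0.57022.
t − 60 = 0.57022^(1/-0.1332) = 0.57022^(-7.508) = 67.848, so t = 127.848.
T = 100·t = 12785 K → 12800 K to the nearest 100 K.
M_estimate = 10⁶/12800 = 78.12; M_reference = 10⁶/3200 = 312.50.
ΔM = 78.12 − 312.50 = -234.38 → -234 mireds.

-234 mireds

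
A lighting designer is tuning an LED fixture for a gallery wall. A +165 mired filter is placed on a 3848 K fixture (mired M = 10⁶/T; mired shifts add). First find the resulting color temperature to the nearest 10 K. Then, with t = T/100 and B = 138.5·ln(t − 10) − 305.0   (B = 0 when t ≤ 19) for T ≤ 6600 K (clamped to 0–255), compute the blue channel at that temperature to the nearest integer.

55

M_in = 10⁶/3848 = 259.88; M_out = 259.88 + (+165) = 424.88.
T_out = 10⁶/424.88 = 2353.6 K → 2350 K; t = 23.5.
B = 138.5·ln(23.5 − 10) − 305.0 = 138.5·ln 13.5 − 305.0 = 138.5·2.6027 − 305.0 = 55.473.
Rounded: 55.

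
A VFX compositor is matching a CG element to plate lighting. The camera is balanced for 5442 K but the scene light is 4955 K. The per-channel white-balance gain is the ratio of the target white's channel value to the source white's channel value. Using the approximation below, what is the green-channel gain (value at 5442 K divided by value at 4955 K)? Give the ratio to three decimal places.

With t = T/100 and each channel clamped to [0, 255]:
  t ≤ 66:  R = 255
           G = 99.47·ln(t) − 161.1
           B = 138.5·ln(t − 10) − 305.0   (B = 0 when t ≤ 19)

At 4955 K (t = 49.55):
  G = 99.47·ln 49.55 − 161.1 = 99.47·3.9030 − 161.1 = 227.130.
At 5442 K (t = 54.42):
  G = 99.47·ln 54.42 − 161.1 = 99.47·3.9967 − 161.1 = 236.455.
Gain = 236.455 / 227.130 = 1.0411 → 1.041.

1.041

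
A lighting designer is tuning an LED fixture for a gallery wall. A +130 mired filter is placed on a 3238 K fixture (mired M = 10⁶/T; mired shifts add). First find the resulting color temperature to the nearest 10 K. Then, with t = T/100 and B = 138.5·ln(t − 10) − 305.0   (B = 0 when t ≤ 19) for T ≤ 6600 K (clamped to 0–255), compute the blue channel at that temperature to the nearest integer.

48

M_in = 10⁶/3238 = 308.83; M_out = 308.83 + (+130) = 438.83.
T_out = 10⁶/438.83 = 2278.8 K → 2280 K; t = 22.8.
B = 138.5·ln(22.8 − 10) − 305.0 = 138.5·ln 12.8 − 305.0 = 138.5·2.5494 − 305.0 = 48.098.
Rounded: 48.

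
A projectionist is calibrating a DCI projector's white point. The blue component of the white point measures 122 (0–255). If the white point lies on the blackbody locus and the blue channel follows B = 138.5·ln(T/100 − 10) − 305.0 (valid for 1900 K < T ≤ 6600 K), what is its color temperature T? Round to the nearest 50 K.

ln(t − 10) = (122 + 305.0) / 138.5 = 3.0830.
t − 10 = e^3.0830 = 21.824, so t = 31.824.
T = 100·t = 3182 K → 3200 K to the nearest 50 K.

3200 K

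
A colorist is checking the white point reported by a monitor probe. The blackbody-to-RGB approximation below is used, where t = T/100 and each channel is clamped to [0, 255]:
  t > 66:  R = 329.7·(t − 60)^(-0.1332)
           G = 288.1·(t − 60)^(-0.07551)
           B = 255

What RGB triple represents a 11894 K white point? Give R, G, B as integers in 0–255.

t = 11894/100 = 118.94; the t > 66 branch applies.
R = 329.7·(118.94 − 60)^(-0.1332) = 329.7·58.94^(-0.1332) = 329.7·0.58101 = 191.558.
G = 288.1·(118.94 − 60)^(-0.07551) = 288.1·58.94^(-0.07551) = 288.1·0.73505 = 211.768.
B = 255 by definition for t > 66.
Rounded: (192, 212, 255).

R=192, G=212, B=255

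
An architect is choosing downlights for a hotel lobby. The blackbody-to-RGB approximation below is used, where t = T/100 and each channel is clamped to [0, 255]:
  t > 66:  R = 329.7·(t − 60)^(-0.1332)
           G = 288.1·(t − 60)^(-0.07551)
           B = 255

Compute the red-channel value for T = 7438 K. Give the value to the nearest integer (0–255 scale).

231

t = 7438/100 = 74.38; the t > 66 branch applies.
R = 329.7·(74.38 − 60)^(-0.1332) = 329.7·14.38^(-0.1332) = 329.7·0.70111 = 231.156.
Rounded: 231.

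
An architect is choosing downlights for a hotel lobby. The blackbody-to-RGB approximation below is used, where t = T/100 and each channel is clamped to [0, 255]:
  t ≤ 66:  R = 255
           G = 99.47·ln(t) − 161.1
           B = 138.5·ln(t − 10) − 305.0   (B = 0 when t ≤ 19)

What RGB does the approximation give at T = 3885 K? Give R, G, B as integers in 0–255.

t = 3885/100 = 38.85; the t ≤ 66 branch applies.
R = 255 by definition for t ≤ 66.
G = 99.47·ln 38.85 − 161.1 = 99.47·3.6597 − 161.1 = 202.931.
B = 138.5·ln(38.85 − 10) − 305.0 = 138.5·ln 28.85 − 305.0 = 138.5·3.3621 − 305.0 = 160.652.
Rounded: (255, 203, 161).

R=255, G=203, B=161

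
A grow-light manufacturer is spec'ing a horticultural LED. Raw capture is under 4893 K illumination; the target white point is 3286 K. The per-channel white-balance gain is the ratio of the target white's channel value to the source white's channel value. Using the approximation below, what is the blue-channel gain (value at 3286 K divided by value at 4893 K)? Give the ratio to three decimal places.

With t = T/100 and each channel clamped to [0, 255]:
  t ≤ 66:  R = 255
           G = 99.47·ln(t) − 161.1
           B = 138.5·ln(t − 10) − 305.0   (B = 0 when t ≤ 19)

0.635

At 4893 K (t = 48.93):
  B = 138.5·ln(48.93 − 10) − 305.0 = 138.5·ln 38.93 − 305.0 = 138.5·3.6618 − 305.0 = 202.154.
At 3286 K (t = 32.86):
  B = 138.5·ln(32.86 − 10) − 305.0 = 138.5·ln 22.86 − 305.0 = 138.5·3.1294 − 305.0 = 128.420.
Gain = 128.420 / 202.154 = 0.6353 → 0.635.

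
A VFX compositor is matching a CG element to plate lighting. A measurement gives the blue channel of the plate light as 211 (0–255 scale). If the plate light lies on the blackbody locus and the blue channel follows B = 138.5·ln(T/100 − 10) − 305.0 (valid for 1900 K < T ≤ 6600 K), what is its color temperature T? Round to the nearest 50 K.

ln(t − 10) = (211 + 305.0) / 138.5 = 3.7256.
t − 10 = e^3.7256 = 41.497, so t = 51.497.
T = 100·t = 5150 K → 5150 K to the nearest 50 K.

5150 K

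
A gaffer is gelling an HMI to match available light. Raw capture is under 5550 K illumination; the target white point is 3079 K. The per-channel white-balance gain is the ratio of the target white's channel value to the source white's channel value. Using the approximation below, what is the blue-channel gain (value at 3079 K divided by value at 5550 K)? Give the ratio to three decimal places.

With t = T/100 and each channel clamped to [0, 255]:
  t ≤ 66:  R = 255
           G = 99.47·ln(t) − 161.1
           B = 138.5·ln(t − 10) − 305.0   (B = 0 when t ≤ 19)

At 5550 K (t = 55.5):
  B = 138.5·ln(55.5 − 10) − 305.0 = 138.5·ln 45.5 − 305.0 = 138.5·3.8177 − 305.0 = 223.753.
At 3079 K (t = 30.79):
  B = 138.5·ln(30.79 − 10) − 305.0 = 138.5·ln 20.79 − 305.0 = 138.5·3.0345 − 305.0 = 115.274.
Gain = 115.274 / 223.753 = 0.5152 → 0.515.

0.515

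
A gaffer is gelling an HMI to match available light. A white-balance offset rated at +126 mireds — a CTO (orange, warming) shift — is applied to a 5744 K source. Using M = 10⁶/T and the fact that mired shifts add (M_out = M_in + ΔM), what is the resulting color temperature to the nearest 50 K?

3350 K

M_in = 10⁶/5744 = 174.09 mireds.
M_out = 174.09 + (+126) = 300.09 mireds.
T_out = 10⁶/300.09 = 3332.3 K → 3350 K.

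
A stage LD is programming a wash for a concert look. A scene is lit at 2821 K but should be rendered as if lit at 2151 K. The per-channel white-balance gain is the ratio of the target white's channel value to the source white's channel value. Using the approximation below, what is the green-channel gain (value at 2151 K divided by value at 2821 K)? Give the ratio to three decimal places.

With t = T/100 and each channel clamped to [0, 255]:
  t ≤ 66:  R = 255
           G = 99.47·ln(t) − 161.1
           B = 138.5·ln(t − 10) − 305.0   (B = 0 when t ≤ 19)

At 2821 K (t = 28.21):
  G = 99.47·ln 28.21 − 161.1 = 99.47·3.3397 − 161.1 = 171.098.
At 2151 K (t = 21.51):
  G = 99.47·ln 21.51 − 161.1 = 99.47·3.0685 − 161.1 = 144.125.
Gain = 144.125 / 171.098 = 0.8424 → 0.842.

0.842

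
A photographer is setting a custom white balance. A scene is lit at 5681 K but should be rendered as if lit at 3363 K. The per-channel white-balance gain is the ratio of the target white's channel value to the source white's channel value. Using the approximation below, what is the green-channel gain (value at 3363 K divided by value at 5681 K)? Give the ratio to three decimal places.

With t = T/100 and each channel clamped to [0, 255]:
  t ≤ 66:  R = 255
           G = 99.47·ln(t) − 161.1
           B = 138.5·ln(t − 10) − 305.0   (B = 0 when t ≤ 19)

0.783

At 5681 K (t = 56.81):
  G = 99.47·ln 56.81 − 161.1 = 99.47·4.0397 − 161.1 = 240.730.
At 3363 K (t = 33.63):
  G = 99.47·ln 33.63 − 161.1 = 99.47·3.5154 − 161.1 = 188.579.
Gain = 188.579 / 240.730 = 0.7834 → 0.783.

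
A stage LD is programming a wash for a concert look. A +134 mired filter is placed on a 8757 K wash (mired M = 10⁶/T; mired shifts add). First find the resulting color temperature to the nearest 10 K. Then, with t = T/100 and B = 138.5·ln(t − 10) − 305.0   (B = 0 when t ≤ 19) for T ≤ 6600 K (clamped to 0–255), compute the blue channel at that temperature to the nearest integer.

167

M_in = 10⁶/8757 = 114.19; M_out = 114.19 + (+134) = 248.19.
T_out = 10⁶/248.19 = 4029.1 K → 4030 K; t = 40.3.
B = 138.5·ln(40.3 − 10) − 305.0 = 138.5·ln 30.3 − 305.0 = 138.5·3.4111 − 305.0 = 167.444.
Rounded: 167.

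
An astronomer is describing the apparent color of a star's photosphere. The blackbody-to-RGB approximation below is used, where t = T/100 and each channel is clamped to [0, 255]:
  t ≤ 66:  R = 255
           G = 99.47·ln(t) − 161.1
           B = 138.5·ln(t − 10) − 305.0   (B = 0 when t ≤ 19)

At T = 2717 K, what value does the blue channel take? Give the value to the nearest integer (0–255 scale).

89

t = 2717/100 = 27.17; the t ≤ 66 branch applies.
B = 138.5·ln(27.17 − 10) − 305.0 = 138.5·ln 17.17 − 305.0 = 138.5·2.8432 − 305.0 = 88.778.
Rounded: 89.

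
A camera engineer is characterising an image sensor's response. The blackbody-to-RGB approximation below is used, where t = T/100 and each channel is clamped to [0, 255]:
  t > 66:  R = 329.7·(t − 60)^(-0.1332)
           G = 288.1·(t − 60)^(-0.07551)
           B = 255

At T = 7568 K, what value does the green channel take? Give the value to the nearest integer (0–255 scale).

234

t = 7568/100 = 75.68; the t > 66 branch applies.
G = 288.1·(75.68 − 60)^(-0.07551) = 288.1·15.68^(-0.07551) = 288.1·0.81234 = 234.036.
Rounded: 234.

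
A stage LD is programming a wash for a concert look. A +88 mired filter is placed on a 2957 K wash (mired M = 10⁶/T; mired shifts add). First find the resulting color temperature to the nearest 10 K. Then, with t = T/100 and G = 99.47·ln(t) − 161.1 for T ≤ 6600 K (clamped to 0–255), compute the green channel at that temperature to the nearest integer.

153

M_in = 10⁶/2957 = 338.18; M_out = 338.18 + (+88) = 426.18.
T_out = 10⁶/426.18 = 2346.4 K → 2350 K; t = 23.5.
G = 99.47·ln 23.5 − 161.1 = 99.47·3.1570 − 161.1 = 152.927.
Rounded: 153.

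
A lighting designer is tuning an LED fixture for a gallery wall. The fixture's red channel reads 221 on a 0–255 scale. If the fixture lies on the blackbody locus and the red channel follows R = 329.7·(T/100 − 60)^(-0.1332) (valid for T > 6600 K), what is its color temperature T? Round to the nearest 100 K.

(t − 60)^(-0.1332) = 221/329.7 = 0.67031.
t − 60 = 0.67031^(1/-0.1332) = 0.67031^(-7.508) = 20.149, so t = 80.149.
T = 100·t = 8015 K → 8000 K to the nearest 100 K.

8000 K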